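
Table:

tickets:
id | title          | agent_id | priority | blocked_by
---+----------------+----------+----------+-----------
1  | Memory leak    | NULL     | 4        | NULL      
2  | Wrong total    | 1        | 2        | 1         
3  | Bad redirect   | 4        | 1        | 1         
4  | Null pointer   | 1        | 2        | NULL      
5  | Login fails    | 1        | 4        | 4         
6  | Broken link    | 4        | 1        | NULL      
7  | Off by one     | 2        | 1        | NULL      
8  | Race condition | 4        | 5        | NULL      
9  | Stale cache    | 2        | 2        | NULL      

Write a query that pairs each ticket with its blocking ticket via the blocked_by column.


This is a self-join: tickets is joined to a second copy of itself, matching each row's blocked_by to another row's id. Use LEFT JOIN so rows with blocked_by=NULL are kept.
  - ticket 1 (Memory leak): blocked_by=NULL -> NULL
  - ticket 2 (Wrong total): blocked_by=1 -> Memory leak
  - ticket 3 (Bad redirect): blocked_by=1 -> Memory leak
  - ticket 4 (Null pointer): blocked_by=NULL -> NULL
  - ticket 5 (Login fails): blocked_by=4 -> Null pointer
  - ticket 6 (Broken link): blocked_by=NULL -> NULL
  - ticket 7 (Off by one): blocked_by=NULL -> NULL
  - ticket 8 (Race condition): blocked_by=NULL -> NULL
  - ticket 9 (Stale cache): blocked_by=NULL -> NULL

SQL:
SELECT a.title AS item, b.title AS blocked_by
FROM tickets a
LEFT JOIN tickets b ON a.blocked_by = b.id

Result:
item           | blocked_by  
---------------+-------------
Memory leak    | NULL        
Wrong total    | Memory leak 
Bad redirect   | Memory leak 
Null pointer   | NULL        
Login fails    | Null pointer
Broken link    | NULL        
Off by one     | NULL        
Race condition | NULL        
Stale cache    | NULL        


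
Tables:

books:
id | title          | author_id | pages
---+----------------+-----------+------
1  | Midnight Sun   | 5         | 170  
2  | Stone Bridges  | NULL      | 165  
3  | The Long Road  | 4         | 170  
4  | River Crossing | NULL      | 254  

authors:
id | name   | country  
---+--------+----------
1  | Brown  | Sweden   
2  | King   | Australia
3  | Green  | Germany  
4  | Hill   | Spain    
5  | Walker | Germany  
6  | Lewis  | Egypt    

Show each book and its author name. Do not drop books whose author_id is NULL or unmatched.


LEFT JOIN keeps every row from books (the left table); where author_id has no match in authors, the author columns become NULL. Walk through each book:
  - book 1 (Midnight Sun): author_id=5 -> matches Walker
  - book 2 (Stone Bridges): author_id=NULL, no match -> kept with NULL
  - book 3 (The Long Road): author_id=4 -> matches Hill
  - book 4 (River Crossing): author_id=NULL, no match -> kept with NULL
All 4 rows appear; 2 have NULL author.

SQL:
SELECT a.title, b.name AS author
FROM books a
LEFT JOIN authors b ON a.author_id = b.id

Result:
title          | author
---------------+-------
Midnight Sun   | Walker
Stone Bridges  | NULL  
The Long Road  | Hill  
River Crossing | NULL  


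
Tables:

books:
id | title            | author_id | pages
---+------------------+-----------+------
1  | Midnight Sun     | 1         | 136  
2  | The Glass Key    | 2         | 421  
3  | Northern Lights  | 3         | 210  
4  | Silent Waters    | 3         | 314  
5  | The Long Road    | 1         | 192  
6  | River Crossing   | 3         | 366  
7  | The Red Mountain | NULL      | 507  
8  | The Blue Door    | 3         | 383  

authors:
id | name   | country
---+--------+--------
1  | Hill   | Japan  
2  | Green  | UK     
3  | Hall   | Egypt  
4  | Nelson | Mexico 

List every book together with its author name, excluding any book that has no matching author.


INNER JOIN keeps only books rows whose author_id matches an id in authors. Walk through each book:
  - book 1 (Midnight Sun): author_id=1 -> matches Hill
  - book 2 (The Glass Key): author_id=2 -> matches Green
  - book 3 (Northern Lights): author_id=3 -> matches Hall
  - book 4 (Silent Waters): author_id=3 -> matches Hall
  - book 5 (The Long Road): author_id=1 -> matches Hill
  - book 6 (River Crossing): author_id=3 -> matches Hall
  - book 7 (The Red Mountain): author_id=NULL, no match -> dropped
  - book 8 (The Blue Door): author_id=3 -> matches Hall
So 1 of 8 rows is dropped.

SQL:
SELECT a.title, b.name AS author
FROM books a
INNER JOIN authors b ON a.author_id = b.id

Result:
title           | author
----------------+-------
Midnight Sun    | Hill  
The Glass Key   | Green 
Northern Lights | Hall  
Silent Waters   | Hall  
The Long Road   | Hill  
River Crossing  | Hall  
The Blue Door   | Hall  


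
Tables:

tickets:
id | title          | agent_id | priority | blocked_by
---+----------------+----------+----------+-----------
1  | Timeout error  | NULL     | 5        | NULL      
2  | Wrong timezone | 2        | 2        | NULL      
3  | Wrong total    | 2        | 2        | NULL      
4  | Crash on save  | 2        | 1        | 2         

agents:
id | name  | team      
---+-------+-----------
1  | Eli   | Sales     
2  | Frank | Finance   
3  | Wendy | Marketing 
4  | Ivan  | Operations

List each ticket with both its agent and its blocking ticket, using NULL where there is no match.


Two LEFT JOINs from the same base table tickets: one to agents via agent_id, one to tickets itself via blocked_by. Both are LEFT so every ticket is preserved.
Match against agents:
  - ticket 1 (Timeout error): agent_id=NULL, no match -> kept with NULL
  - ticket 2 (Wrong timezone): agent_id=2 -> matches Frank
  - ticket 3 (Wrong total): agent_id=2 -> matches Frank
  - ticket 4 (Crash on save): agent_id=2 -> matches Frank
Match against tickets (self):
  - ticket 1 (Timeout error): blocked_by=NULL -> NULL
  - ticket 2 (Wrong timezone): blocked_by=NULL -> NULL
  - ticket 3 (Wrong total): blocked_by=NULL -> NULL
  - ticket 4 (Crash on save): blocked_by=2 -> Wrong timezone

SQL:
SELECT a.title, b.name AS agent, c.title AS blocked_by
FROM tickets a
LEFT JOIN agents b ON a.agent_id = b.id
LEFT JOIN tickets c ON a.blocked_by = c.id

Result:
title          | agent | blocked_by    
---------------+-------+---------------
Timeout error  | NULL  | NULL          
Wrong timezone | Frank | NULL          
Wrong total    | Frank | NULL          
Crash on save  | Frank | Wrong timezone


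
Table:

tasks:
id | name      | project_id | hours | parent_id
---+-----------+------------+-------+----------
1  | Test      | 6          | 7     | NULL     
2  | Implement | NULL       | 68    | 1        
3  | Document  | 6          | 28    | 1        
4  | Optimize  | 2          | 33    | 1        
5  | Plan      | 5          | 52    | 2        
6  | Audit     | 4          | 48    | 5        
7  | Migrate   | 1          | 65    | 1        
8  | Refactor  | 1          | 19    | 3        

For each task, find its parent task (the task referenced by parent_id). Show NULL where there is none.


This is a self-join: tasks is joined to a second copy of itself, matching each row's parent_id to another row's id. Use LEFT JOIN so rows with parent_id=NULL are kept.
  - task 1 (Test): parent_id=NULL -> NULL
  - task 2 (Implement): parent_id=1 -> Test
  - task 3 (Document): parent_id=1 -> Test
  - task 4 (Optimize): parent_id=1 -> Test
  - task 5 (Plan): parent_id=2 -> Implement
  - task 6 (Audit): parent_id=5 -> Plan
  - task 7 (Migrate): parent_id=1 -> Test
  - task 8 (Refactor): parent_id=3 -> Document

SQL:
SELECT a.name AS item, b.name AS parent
FROM tasks a
LEFT JOIN tasks b ON a.parent_id = b.id

Result:
item      | parent   
----------+----------
Test      | NULL     
Implement | Test     
Document  | Test     
Optimize  | Test     
Plan      | Implement
Audit     | Plan     
Migrate   | Test     
Refactor  | Document 


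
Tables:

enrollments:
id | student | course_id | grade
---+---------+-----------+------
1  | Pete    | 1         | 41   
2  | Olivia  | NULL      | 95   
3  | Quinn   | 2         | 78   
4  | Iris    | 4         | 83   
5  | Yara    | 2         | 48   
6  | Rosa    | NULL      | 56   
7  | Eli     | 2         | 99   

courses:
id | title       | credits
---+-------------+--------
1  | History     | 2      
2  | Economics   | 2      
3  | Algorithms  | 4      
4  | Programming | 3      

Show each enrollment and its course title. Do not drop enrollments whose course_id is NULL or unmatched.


LEFT JOIN keeps every row from enrollments (the left table); where course_id has no match in courses, the course columns become NULL. Walk through each enrollment:
  - enrollment 1 (Pete): course_id=1 -> matches History
  - enrollment 2 (Olivia): course_id=NULL, no match -> kept with NULL
  - enrollment 3 (Quinn): course_id=2 -> matches Economics
  - enrollment 4 (Iris): course_id=4 -> matches Programming
  - enrollment 5 (Yara): course_id=2 -> matches Economics
  - enrollment 6 (Rosa): course_id=NULL, no match -> kept with NULL
  - enrollment 7 (Eli): course_id=2 -> matches Economics
All 7 rows appear; 2 have NULL course.

SQL:
SELECT a.student, b.title AS course
FROM enrollments a
LEFT JOIN courses b ON a.course_id = b.id

Result:
student | course     
--------+------------
Pete    | History    
Olivia  | NULL       
Quinn   | Economics  
Iris    | Programming
Yara    | Economics  
Rosa    | NULL       
Eli     | Economics  


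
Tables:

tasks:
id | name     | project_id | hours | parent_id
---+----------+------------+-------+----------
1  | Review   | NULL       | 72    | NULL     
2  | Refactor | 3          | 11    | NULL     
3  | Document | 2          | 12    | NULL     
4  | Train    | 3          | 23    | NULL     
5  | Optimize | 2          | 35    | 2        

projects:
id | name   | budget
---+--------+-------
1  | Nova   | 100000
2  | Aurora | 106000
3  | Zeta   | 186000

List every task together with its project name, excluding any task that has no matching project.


INNER JOIN keeps only tasks rows whose project_id matches an id in projects. Walk through each task:
  - task 1 (Review): project_id=NULL, no match -> dropped
  - task 2 (Refactor): project_id=3 -> matches Zeta
  - task 3 (Document): project_id=2 -> matches Aurora
  - task 4 (Train): project_id=3 -> matches Zeta
  - task 5 (Optimize): project_id=2 -> matches Aurora
So 1 of 5 rows is dropped.

SQL:
SELECT a.name, b.name AS project
FROM tasks a
INNER JOIN projects b ON a.project_id = b.id

Result:
name     | project
---------+--------
Refactor | Zeta   
Document | Aurora 
Train    | Zeta   
Optimize | Aurora 


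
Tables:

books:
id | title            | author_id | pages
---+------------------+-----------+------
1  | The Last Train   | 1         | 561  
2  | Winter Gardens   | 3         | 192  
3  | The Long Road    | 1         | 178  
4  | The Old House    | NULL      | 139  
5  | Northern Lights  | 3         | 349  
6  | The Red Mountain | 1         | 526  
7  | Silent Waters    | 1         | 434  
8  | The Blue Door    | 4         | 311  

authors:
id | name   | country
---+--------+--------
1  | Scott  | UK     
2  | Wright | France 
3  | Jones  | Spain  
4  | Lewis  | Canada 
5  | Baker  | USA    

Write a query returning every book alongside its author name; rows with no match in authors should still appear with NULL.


LEFT JOIN keeps every row from books (the left table); where author_id has no match in authors, the author columns become NULL. Walk through each book:
  - book 1 (The Last Train): author_id=1 -> matches Scott
  - book 2 (Winter Gardens): author_id=3 -> matches Jones
  - book 3 (The Long Road): author_id=1 -> matches Scott
  - book 4 (The Old House): author_id=NULL, no match -> kept with NULL
  - book 5 (Northern Lights): author_id=3 -> matches Jones
  - book 6 (The Red Mountain): author_id=1 -> matches Scott
  - book 7 (Silent Waters): author_id=1 -> matches Scott
  - book 8 (The Blue Door): author_id=4 -> matches Lewis
All 8 rows appear; 1 has NULL author.

SQL:
SELECT a.title, b.name AS author
FROM books a
LEFT JOIN authors b ON a.author_id = b.id

Result:
title            | author
-----------------+-------
The Last Train   | Scott 
Winter Gardens   | Jones 
The Long Road    | Scott 
The Old House    | NULL  
Northern Lights  | Jones 
The Red Mountain | Scott 
Silent Waters    | Scott 
The Blue Door    | Lewis 


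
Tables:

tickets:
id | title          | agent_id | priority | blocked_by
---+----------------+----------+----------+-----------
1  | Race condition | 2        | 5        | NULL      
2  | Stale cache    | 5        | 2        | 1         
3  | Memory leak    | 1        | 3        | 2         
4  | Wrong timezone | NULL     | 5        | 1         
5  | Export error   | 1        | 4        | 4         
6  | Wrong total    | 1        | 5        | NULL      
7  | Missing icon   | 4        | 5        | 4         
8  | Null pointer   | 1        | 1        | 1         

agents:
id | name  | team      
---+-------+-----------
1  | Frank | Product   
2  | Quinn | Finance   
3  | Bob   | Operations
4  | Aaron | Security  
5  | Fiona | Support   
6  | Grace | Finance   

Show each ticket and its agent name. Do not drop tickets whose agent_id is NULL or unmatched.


LEFT JOIN keeps every row from tickets (the left table); where agent_id has no match in agents, the agent columns become NULL. Walk through each ticket:
  - ticket 1 (Race condition): agent_id=2 -> matches Quinn
  - ticket 2 (Stale cache): agent_id=5 -> matches Fiona
  - ticket 3 (Memory leak): agent_id=1 -> matches Frank
  - ticket 4 (Wrong timezone): agent_id=NULL, no match -> kept with NULL
  - ticket 5 (Export error): agent_id=1 -> matches Frank
  - ticket 6 (Wrong total): agent_id=1 -> matches Frank
  - ticket 7 (Missing icon): agent_id=4 -> matches Aaron
  - ticket 8 (Null pointer): agent_id=1 -> matches Frank
All 8 rows appear; 1 has NULL agent.

SQL:
SELECT a.title, b.name AS agent
FROM tickets a
LEFT JOIN agents b ON a.agent_id = b.id

Result:
title          | agent
---------------+------
Race condition | Quinn
Stale cache    | Fiona
Memory leak    | Frank
Wrong timezone | NULL 
Export error   | Frank
Wrong total    | Frank
Missing icon   | Aaron
Null pointer   | Frank


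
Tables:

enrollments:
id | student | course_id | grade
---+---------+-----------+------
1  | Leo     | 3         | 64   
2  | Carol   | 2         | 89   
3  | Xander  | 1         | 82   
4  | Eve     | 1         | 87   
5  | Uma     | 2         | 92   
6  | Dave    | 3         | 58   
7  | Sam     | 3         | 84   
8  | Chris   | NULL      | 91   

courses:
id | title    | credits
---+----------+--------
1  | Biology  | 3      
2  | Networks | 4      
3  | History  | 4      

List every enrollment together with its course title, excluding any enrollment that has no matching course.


INNER JOIN keeps only enrollments rows whose course_id matches an id in courses. Walk through each enrollment:
  - enrollment 1 (Leo): course_id=3 -> matches History
  - enrollment 2 (Carol): course_id=2 -> matches Networks
  - enrollment 3 (Xander): course_id=1 -> matches Biology
  - enrollment 4 (Eve): course_id=1 -> matches Biology
  - enrollment 5 (Uma): course_id=2 -> matches Networks
  - enrollment 6 (Dave): course_id=3 -> matches History
  - enrollment 7 (Sam): course_id=3 -> matches History
  - enrollment 8 (Chris): course_id=NULL, no match -> dropped
So 1 of 8 rows is dropped.

SQL:
SELECT a.student, b.title AS course
FROM enrollments a
INNER JOIN courses b ON a.course_id = b.id

Result:
student | course  
--------+---------
Leo     | History 
Carol   | Networks
Xander  | Biology 
Eve     | Biology 
Uma     | Networks
Dave    | History 
Sam     | History 


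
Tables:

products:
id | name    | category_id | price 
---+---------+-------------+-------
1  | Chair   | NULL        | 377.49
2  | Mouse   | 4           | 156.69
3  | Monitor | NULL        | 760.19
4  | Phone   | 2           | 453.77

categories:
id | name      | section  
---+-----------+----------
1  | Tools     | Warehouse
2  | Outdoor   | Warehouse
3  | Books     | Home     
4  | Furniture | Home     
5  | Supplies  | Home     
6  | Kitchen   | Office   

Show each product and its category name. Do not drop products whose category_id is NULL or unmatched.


LEFT JOIN keeps every row from products (the left table); where category_id has no match in categories, the category columns become NULL. Walk through each product:
  - product 1 (Chair): category_id=NULL, no match -> kept with NULL
  - product 2 (Mouse): category_id=4 -> matches Furniture
  - product 3 (Monitor): category_id=NULL, no match -> kept with NULL
  - product 4 (Phone): category_id=2 -> matches Outdoor
All 4 rows appear; 2 have NULL category.

SQL:
SELECT a.name, b.name AS category
FROM products a
LEFT JOIN categories b ON a.category_id = b.id

Result:
name    | category 
--------+----------
Chair   | NULL     
Mouse   | Furniture
Monitor | NULL     
Phone   | Outdoor  


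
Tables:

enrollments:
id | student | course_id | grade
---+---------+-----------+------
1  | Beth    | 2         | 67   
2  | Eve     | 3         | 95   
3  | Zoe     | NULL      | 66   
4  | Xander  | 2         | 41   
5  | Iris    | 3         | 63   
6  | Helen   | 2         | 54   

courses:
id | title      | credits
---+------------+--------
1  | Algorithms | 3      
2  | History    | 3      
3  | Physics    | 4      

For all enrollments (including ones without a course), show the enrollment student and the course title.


LEFT JOIN keeps every row from enrollments (the left table); where course_id has no match in courses, the course columns become NULL. Walk through each enrollment:
  - enrollment 1 (Beth): course_id=2 -> matches History
  - enrollment 2 (Eve): course_id=3 -> matches Physics
  - enrollment 3 (Zoe): course_id=NULL, no match -> kept with NULL
  - enrollment 4 (Xander): course_id=2 -> matches History
  - enrollment 5 (Iris): course_id=3 -> matches Physics
  - enrollment 6 (Helen): course_id=2 -> matches History
All 6 rows appear; 1 has NULL course.

SQL:
SELECT a.student, b.title AS course
FROM enrollments a
LEFT JOIN courses b ON a.course_id = b.id

Result:
student | course 
--------+--------
Beth    | History
Eve     | Physics
Zoe     | NULL   
Xander  | History
Iris    | Physics
Helen   | History


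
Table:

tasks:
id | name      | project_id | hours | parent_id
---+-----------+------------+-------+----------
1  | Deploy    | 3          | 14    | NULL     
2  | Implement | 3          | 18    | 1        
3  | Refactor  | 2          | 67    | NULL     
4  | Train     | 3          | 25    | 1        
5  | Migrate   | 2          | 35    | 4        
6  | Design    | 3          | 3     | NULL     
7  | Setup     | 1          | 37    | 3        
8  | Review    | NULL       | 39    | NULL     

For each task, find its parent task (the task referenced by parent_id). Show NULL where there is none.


This is a self-join: tasks is joined to a second copy of itself, matching each row's parent_id to another row's id. Use LEFT JOIN so rows with parent_id=NULL are kept.
  - task 1 (Deploy): parent_id=NULL -> NULL
  - task 2 (Implement): parent_id=1 -> Deploy
  - task 3 (Refactor): parent_id=NULL -> NULL
  - task 4 (Train): parent_id=1 -> Deploy
  - task 5 (Migrate): parent_id=4 -> Train
  - task 6 (Design): parent_id=NULL -> NULL
  - task 7 (Setup): parent_id=3 -> Refactor
  - task 8 (Review): parent_id=NULL -> NULL

SQL:
SELECT a.name AS item, b.name AS parent
FROM tasks a
LEFT JOIN tasks b ON a.parent_id = b.id

Result:
item      | parent  
----------+---------
Deploy    | NULL    
Implement | Deploy  
Refactor  | NULL    
Train     | Deploy  
Migrate   | Train   
Design    | NULL    
Setup     | Refactor
Review    | NULL    


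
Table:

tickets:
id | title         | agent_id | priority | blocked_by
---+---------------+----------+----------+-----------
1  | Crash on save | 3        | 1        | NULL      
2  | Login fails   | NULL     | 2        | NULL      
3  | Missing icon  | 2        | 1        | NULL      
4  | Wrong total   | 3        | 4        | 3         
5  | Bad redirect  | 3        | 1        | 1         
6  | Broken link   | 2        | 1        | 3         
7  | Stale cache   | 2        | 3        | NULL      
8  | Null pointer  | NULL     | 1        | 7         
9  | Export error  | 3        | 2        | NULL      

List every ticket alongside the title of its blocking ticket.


This is a self-join: tickets is joined to a second copy of itself, matching each row's blocked_by to another row's id. Use LEFT JOIN so rows with blocked_by=NULL are kept.
  - ticket 1 (Crash on save): blocked_by=NULL -> NULL
  - ticket 2 (Login fails): blocked_by=NULL -> NULL
  - ticket 3 (Missing icon): blocked_by=NULL -> NULL
  - ticket 4 (Wrong total): blocked_by=3 -> Missing icon
  - ticket 5 (Bad redirect): blocked_by=1 -> Crash on save
  - ticket 6 (Broken link): blocked_by=3 -> Missing icon
  - ticket 7 (Stale cache): blocked_by=NULL -> NULL
  - ticket 8 (Null pointer): blocked_by=7 -> Stale cache
  - ticket 9 (Export error): blocked_by=NULL -> NULL

SQL:
SELECT a.title AS item, b.title AS blocked_by
FROM tickets a
LEFT JOIN tickets b ON a.blocked_by = b.id

Result:
item          | blocked_by   
--------------+--------------
Crash on save | NULL         
Login fails   | NULL         
Missing icon  | NULL         
Wrong total   | Missing icon 
Bad redirect  | Crash on save
Broken link   | Missing icon 
Stale cache   | NULL         
Null pointer  | Stale cache  
Export error  | NULL         


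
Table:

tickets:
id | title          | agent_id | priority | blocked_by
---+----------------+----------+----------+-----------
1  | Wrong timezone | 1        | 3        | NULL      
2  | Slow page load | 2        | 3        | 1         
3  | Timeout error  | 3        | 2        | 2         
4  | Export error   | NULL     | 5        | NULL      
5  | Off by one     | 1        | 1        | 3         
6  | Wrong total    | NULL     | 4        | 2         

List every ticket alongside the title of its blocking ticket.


This is a self-join: tickets is joined to a second copy of itself, matching each row's blocked_by to another row's id. Use LEFT JOIN so rows with blocked_by=NULL are kept.
  - ticket 1 (Wrong timezone): blocked_by=NULL -> NULL
  - ticket 2 (Slow page load): blocked_by=1 -> Wrong timezone
  - ticket 3 (Timeout error): blocked_by=2 -> Slow page load
  - ticket 4 (Export error): blocked_by=NULL -> NULL
  - ticket 5 (Off by one): blocked_by=3 -> Timeout error
  - ticket 6 (Wrong total): blocked_by=2 -> Slow page load

SQL:
SELECT a.title AS item, b.title AS blocked_by
FROM tickets a
LEFT JOIN tickets b ON a.blocked_by = b.id

Result:
item           | blocked_by    
---------------+---------------
Wrong timezone | NULL          
Slow page load | Wrong timezone
Timeout error  | Slow page load
Export error   | NULL          
Off by one     | Timeout error 
Wrong total    | Slow page load


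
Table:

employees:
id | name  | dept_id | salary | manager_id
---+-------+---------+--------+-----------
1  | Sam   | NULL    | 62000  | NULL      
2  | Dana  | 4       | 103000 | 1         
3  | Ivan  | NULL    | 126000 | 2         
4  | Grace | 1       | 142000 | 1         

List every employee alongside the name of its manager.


This is a self-join: employees is joined to a second copy of itself, matching each row's manager_id to another row's id. Use LEFT JOIN so rows with manager_id=NULL are kept.
  - employee 1 (Sam): manager_id=NULL -> NULL
  - employee 2 (Dana): manager_id=1 -> Sam
  - employee 3 (Ivan): manager_id=2 -> Dana
  - employee 4 (Grace): manager_id=1 -> Sam

SQL:
SELECT a.name AS item, b.name AS manager
FROM employees a
LEFT JOIN employees b ON a.manager_id = b.id

Result:
item  | manager
------+--------
Sam   | NULL   
Dana  | Sam    
Ivan  | Dana   
Grace | Sam    


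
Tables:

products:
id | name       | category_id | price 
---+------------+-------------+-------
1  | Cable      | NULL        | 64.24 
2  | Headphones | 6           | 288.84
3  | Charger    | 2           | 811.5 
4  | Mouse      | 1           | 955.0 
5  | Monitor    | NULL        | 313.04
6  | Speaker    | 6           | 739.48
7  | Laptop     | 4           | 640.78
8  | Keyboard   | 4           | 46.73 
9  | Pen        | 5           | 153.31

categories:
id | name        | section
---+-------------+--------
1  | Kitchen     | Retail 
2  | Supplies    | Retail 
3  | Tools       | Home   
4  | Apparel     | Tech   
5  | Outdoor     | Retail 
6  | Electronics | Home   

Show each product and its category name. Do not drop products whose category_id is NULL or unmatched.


LEFT JOIN keeps every row from products (the left table); where category_id has no match in categories, the category columns become NULL. Walk through each product:
  - product 1 (Cable): category_id=NULL, no match -> kept with NULL
  - product 2 (Headphones): category_id=6 -> matches Electronics
  - product 3 (Charger): category_id=2 -> matches Supplies
  - product 4 (Mouse): category_id=1 -> matches Kitchen
  - product 5 (Monitor): category_id=NULL, no match -> kept with NULL
  - product 6 (Speaker): category_id=6 -> matches Electronics
  - product 7 (Laptop): category_id=4 -> matches Apparel
  - product 8 (Keyboard): category_id=4 -> matches Apparel
  - product 9 (Pen): category_id=5 -> matches Outdoor
All 9 rows appear; 2 have NULL category.

SQL:
SELECT a.name, b.name AS category
FROM products a
LEFT JOIN categories b ON a.category_id = b.id

Result:
name       | category   
-----------+------------
Cable      | NULL       
Headphones | Electronics
Charger    | Supplies   
Mouse      | Kitchen    
Monitor    | NULL       
Speaker    | Electronics
Laptop     | Apparel    
Keyboard   | Apparel    
Pen        | Outdoor    


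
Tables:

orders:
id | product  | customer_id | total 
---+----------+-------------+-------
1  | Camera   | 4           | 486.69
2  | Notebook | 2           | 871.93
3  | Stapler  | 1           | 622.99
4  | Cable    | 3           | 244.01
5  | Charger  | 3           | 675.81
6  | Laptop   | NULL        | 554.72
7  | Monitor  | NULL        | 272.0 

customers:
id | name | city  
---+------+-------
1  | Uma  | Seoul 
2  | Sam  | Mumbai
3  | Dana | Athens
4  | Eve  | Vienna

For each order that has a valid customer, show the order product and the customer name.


INNER JOIN keeps only orders rows whose customer_id matches an id in customers. Walk through each order:
  - order 1 (Camera): customer_id=4 -> matches Eve
  - order 2 (Notebook): customer_id=2 -> matches Sam
  - order 3 (Stapler): customer_id=1 -> matches Uma
  - order 4 (Cable): customer_id=3 -> matches Dana
  - order 5 (Charger): customer_id=3 -> matches Dana
  - order 6 (Laptop): customer_id=NULL, no match -> dropped
  - order 7 (Monitor): customer_id=NULL, no match -> dropped
So 2 of 7 rows are dropped.

SQL:
SELECT a.product, b.name AS customer
FROM orders a
INNER JOIN customers b ON a.customer_id = b.id

Result:
product  | customer
---------+---------
Camera   | Eve     
Notebook | Sam     
Stapler  | Uma     
Cable    | Dana    
Charger  | Dana    


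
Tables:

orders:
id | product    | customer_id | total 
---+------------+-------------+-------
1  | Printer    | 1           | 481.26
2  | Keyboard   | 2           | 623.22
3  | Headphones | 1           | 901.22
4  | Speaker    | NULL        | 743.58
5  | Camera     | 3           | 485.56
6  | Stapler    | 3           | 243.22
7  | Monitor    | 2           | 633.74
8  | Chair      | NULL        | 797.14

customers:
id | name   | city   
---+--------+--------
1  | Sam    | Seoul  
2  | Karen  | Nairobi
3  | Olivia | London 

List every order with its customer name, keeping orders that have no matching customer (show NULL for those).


LEFT JOIN keeps every row from orders (the left table); where customer_id has no match in customers, the customer columns become NULL. Walk through each order:
  - order 1 (Printer): customer_id=1 -> matches Sam
  - order 2 (Keyboard): customer_id=2 -> matches Karen
  - order 3 (Headphones): customer_id=1 -> matches Sam
  - order 4 (Speaker): customer_id=NULL, no match -> kept with NULL
  - order 5 (Camera): customer_id=3 -> matches Olivia
  - order 6 (Stapler): customer_id=3 -> matches Olivia
  - order 7 (Monitor): customer_id=2 -> matches Karen
  - order 8 (Chair): customer_id=NULL, no match -> kept with NULL
All 8 rows appear; 2 have NULL customer.

SQL:
SELECT a.product, b.name AS customer
FROM orders a
LEFT JOIN customers b ON a.customer_id = b.id

Result:
product    | customer
-----------+---------
Printer    | Sam     
Keyboard   | Karen   
Headphones | Sam     
Speaker    | NULL    
Camera     | Olivia  
Stapler    | Olivia  
Monitor    | Karen   
Chair      | NULL    


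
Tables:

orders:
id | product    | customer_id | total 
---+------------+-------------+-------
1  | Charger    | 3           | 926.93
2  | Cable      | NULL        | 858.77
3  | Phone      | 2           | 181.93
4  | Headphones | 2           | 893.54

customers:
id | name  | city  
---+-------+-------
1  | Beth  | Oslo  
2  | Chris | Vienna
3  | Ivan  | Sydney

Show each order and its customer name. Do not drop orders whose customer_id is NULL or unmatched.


LEFT JOIN keeps every row from orders (the left table); where customer_id has no match in customers, the customer columns become NULL. Walk through each order:
  - order 1 (Charger): customer_id=3 -> matches Ivan
  - order 2 (Cable): customer_id=NULL, no match -> kept with NULL
  - order 3 (Phone): customer_id=2 -> matches Chris
  - order 4 (Headphones): customer_id=2 -> matches Chris
All 4 rows appear; 1 has NULL customer.

SQL:
SELECT a.product, b.name AS customer
FROM orders a
LEFT JOIN customers b ON a.customer_id = b.id

Result:
product    | customer
-----------+---------
Charger    | Ivan    
Cable      | NULL    
Phone      | Chris   
Headphones | Chris   


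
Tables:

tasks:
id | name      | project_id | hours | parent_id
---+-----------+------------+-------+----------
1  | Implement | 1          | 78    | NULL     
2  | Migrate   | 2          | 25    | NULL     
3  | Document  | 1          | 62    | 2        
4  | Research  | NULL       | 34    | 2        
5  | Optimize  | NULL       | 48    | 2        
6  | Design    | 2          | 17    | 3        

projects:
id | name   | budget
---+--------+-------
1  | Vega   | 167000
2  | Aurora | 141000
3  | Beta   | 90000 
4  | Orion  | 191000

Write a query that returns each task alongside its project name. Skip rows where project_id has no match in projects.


INNER JOIN keeps only tasks rows whose project_id matches an id in projects. Walk through each task:
  - task 1 (Implement): project_id=1 -> matches Vega
  - task 2 (Migrate): project_id=2 -> matches Aurora
  - task 3 (Document): project_id=1 -> matches Vega
  - task 4 (Research): project_id=NULL, no match -> dropped
  - task 5 (Optimize): project_id=NULL, no match -> dropped
  - task 6 (Design): project_id=2 -> matches Aurora
So 2 of 6 rows are dropped.

SQL:
SELECT a.name, b.name AS project
FROM tasks a
INNER JOIN projects b ON a.project_id = b.id

Result:
name      | project
----------+--------
Implement | Vega   
Migrate   | Aurora 
Document  | Vega   
Design    | Aurora 


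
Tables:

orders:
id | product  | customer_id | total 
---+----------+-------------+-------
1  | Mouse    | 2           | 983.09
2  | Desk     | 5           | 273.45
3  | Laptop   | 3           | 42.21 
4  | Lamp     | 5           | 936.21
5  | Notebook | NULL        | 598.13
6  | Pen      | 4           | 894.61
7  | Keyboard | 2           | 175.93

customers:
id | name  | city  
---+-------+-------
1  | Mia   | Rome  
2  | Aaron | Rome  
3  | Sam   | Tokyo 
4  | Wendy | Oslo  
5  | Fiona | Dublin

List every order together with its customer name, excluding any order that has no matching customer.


INNER JOIN keeps only orders rows whose customer_id matches an id in customers. Walk through each order:
  - order 1 (Mouse): customer_id=2 -> matches Aaron
  - order 2 (Desk): customer_id=5 -> matches Fiona
  - order 3 (Laptop): customer_id=3 -> matches Sam
  - order 4 (Lamp): customer_id=5 -> matches Fiona
  - order 5 (Notebook): customer_id=NULL, no match -> dropped
  - order 6 (Pen): customer_id=4 -> matches Wendy
  - order 7 (Keyboard): customer_id=2 -> matches Aaron
So 1 of 7 rows is dropped.

SQL:
SELECT a.product, b.name AS customer
FROM orders a
INNER JOIN customers b ON a.customer_id = b.id

Result:
product  | customer
---------+---------
Mouse    | Aaron   
Desk     | Fiona   
Laptop   | Sam     
Lamp     | Fiona   
Pen      | Wendy   
Keyboard | Aaron   


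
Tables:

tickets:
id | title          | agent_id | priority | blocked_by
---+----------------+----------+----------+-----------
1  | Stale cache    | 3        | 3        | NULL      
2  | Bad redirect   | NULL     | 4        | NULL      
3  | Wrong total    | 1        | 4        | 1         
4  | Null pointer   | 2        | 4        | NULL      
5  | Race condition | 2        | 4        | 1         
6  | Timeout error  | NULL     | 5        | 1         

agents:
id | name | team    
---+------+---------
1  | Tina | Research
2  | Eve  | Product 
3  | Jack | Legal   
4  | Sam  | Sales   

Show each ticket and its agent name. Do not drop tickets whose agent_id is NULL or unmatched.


LEFT JOIN keeps every row from tickets (the left table); where agent_id has no match in agents, the agent columns become NULL. Walk through each ticket:
  - ticket 1 (Stale cache): agent_id=3 -> matches Jack
  - ticket 2 (Bad redirect): agent_id=NULL, no match -> kept with NULL
  - ticket 3 (Wrong total): agent_id=1 -> matches Tina
  - ticket 4 (Null pointer): agent_id=2 -> matches Eve
  - ticket 5 (Race condition): agent_id=2 -> matches Eve
  - ticket 6 (Timeout error): agent_id=NULL, no match -> kept with NULL
All 6 rows appear; 2 have NULL agent.

SQL:
SELECT a.title, b.name AS agent
FROM tickets a
LEFT JOIN agents b ON a.agent_id = b.id

Result:
title          | agent
---------------+------
Stale cache    | Jack 
Bad redirect   | NULL 
Wrong total    | Tina 
Null pointer   | Eve  
Race condition | Eve  
Timeout error  | NULL 


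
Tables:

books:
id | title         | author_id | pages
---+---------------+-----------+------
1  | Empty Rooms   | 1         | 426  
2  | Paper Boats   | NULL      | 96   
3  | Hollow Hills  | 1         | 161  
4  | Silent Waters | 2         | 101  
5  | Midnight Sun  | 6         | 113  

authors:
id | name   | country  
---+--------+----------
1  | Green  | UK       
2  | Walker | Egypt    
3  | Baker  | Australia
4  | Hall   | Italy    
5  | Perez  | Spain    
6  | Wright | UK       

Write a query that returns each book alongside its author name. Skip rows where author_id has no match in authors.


INNER JOIN keeps only books rows whose author_id matches an id in authors. Walk through each book:
  - book 1 (Empty Rooms): author_id=1 -> matches Green
  - book 2 (Paper Boats): author_id=NULL, no match -> dropped
  - book 3 (Hollow Hills): author_id=1 -> matches Green
  - book 4 (Silent Waters): author_id=2 -> matches Walker
  - book 5 (Midnight Sun): author_id=6 -> matches Wright
So 1 of 5 rows is dropped.

SQL:
SELECT a.title, b.name AS author
FROM books a
INNER JOIN authors b ON a.author_id = b.id

Result:
title         | author
--------------+-------
Empty Rooms   | Green 
Hollow Hills  | Green 
Silent Waters | Walker
Midnight Sun  | Wright


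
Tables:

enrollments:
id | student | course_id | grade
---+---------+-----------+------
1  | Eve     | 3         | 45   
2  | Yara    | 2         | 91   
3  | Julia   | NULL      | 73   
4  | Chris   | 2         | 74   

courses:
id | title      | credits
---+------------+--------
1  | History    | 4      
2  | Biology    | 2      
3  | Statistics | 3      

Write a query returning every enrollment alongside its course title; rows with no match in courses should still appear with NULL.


LEFT JOIN keeps every row from enrollments (the left table); where course_id has no match in courses, the course columns become NULL. Walk through each enrollment:
  - enrollment 1 (Eve): course_id=3 -> matches Statistics
  - enrollment 2 (Yara): course_id=2 -> matches Biology
  - enrollment 3 (Julia): course_id=NULL, no match -> kept with NULL
  - enrollment 4 (Chris): course_id=2 -> matches Biology
All 4 rows appear; 1 has NULL course.

SQL:
SELECT a.student, b.title AS course
FROM enrollments a
LEFT JOIN courses b ON a.course_id = b.id

Result:
student | course    
--------+-----------
Eve     | Statistics
Yara    | Biology   
Julia   | NULL      
Chris   | Biology   


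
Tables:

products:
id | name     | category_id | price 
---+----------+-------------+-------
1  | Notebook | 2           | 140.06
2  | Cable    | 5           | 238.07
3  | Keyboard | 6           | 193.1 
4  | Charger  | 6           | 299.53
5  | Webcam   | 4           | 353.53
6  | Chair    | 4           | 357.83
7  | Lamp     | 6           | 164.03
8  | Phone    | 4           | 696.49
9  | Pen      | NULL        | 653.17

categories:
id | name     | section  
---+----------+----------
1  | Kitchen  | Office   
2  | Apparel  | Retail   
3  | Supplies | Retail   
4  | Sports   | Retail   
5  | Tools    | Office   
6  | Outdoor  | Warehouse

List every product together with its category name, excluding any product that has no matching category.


INNER JOIN keeps only products rows whose category_id matches an id in categories. Walk through each product:
  - product 1 (Notebook): category_id=2 -> matches Apparel
  - product 2 (Cable): category_id=5 -> matches Tools
  - product 3 (Keyboard): category_id=6 -> matches Outdoor
  - product 4 (Charger): category_id=6 -> matches Outdoor
  - product 5 (Webcam): category_id=4 -> matches Sports
  - product 6 (Chair): category_id=4 -> matches Sports
  - product 7 (Lamp): category_id=6 -> matches Outdoor
  - product 8 (Phone): category_id=4 -> matches Sports
  - product 9 (Pen): category_id=NULL, no match -> dropped
So 1 of 9 rows is dropped.

SQL:
SELECT a.name, b.name AS category
FROM products a
INNER JOIN categories b ON a.category_id = b.id

Result:
name     | category
---------+---------
Notebook | Apparel 
Cable    | Tools   
Keyboard | Outdoor 
Charger  | Outdoor 
Webcam   | Sports  
Chair    | Sports  
Lamp     | Outdoor 
Phone    | Sports  


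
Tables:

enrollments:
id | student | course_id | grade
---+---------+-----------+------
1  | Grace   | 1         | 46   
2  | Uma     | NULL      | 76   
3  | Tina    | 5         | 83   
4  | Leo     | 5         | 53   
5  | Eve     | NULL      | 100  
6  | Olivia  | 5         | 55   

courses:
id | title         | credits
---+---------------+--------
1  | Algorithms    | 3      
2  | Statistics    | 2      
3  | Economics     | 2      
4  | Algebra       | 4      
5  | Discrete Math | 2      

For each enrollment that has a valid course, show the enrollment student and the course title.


INNER JOIN keeps only enrollments rows whose course_id matches an id in courses. Walk through each enrollment:
  - enrollment 1 (Grace): course_id=1 -> matches Algorithms
  - enrollment 2 (Uma): course_id=NULL, no match -> dropped
  - enrollment 3 (Tina): course_id=5 -> matches Discrete Math
  - enrollment 4 (Leo): course_id=5 -> matches Discrete Math
  - enrollment 5 (Eve): course_id=NULL, no match -> dropped
  - enrollment 6 (Olivia): course_id=5 -> matches Discrete Math
So 2 of 6 rows are dropped.

SQL:
SELECT a.student, b.title AS course
FROM enrollments a
INNER JOIN courses b ON a.course_id = b.id

Result:
student | course       
--------+--------------
Grace   | Algorithms   
Tina    | Discrete Math
Leo     | Discrete Math
Olivia  | Discrete Math


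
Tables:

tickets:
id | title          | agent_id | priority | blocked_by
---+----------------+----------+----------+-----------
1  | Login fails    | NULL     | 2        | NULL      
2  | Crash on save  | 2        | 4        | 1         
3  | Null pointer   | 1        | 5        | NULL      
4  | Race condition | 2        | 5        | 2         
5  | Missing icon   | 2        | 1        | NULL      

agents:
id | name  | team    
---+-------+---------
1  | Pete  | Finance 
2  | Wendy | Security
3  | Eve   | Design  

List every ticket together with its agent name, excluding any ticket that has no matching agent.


INNER JOIN keeps only tickets rows whose agent_id matches an id in agents. Walk through each ticket:
  - ticket 1 (Login fails): agent_id=NULL, no match -> dropped
  - ticket 2 (Crash on save): agent_id=2 -> matches Wendy
  - ticket 3 (Null pointer): agent_id=1 -> matches Pete
  - ticket 4 (Race condition): agent_id=2 -> matches Wendy
  - ticket 5 (Missing icon): agent_id=2 -> matches Wendy
So 1 of 5 rows is dropped.

SQL:
SELECT a.title, b.name AS agent
FROM tickets a
INNER JOIN agents b ON a.agent_id = b.id

Result:
title          | agent
---------------+------
Crash on save  | Wendy
Null pointer   | Pete 
Race condition | Wendy
Missing icon   | Wendy
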